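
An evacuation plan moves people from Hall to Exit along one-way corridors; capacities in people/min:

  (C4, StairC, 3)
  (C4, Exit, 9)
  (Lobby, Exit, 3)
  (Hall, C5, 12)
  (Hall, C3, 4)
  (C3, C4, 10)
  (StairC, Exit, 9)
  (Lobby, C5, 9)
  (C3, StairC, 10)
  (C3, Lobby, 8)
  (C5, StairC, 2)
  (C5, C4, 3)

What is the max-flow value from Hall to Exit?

9

Augment Hall→C3→StairC→Exit: bottleneck 4, flow now 4.
Augment Hall→C5→StairC→Exit: bottleneck 2, flow now 6.
Augment Hall→C5→C4→Exit: bottleneck 3, flow now 9.
No augmenting path remains; maximum flow = 9.
In the residual graph, reachable from Hall: {Hall, C5}.
Min-cut edges: Hall→C3 (4), C5→StairC (2), C5→C4 (3); capacity 4 + 2 + 3 = 9.
This cut is saturated, so no flow can exceed 9.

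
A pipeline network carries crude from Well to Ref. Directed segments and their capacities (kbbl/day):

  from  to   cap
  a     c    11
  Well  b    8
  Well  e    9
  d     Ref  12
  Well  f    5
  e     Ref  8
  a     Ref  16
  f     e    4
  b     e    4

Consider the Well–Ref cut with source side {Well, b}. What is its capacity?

Edges leaving {Well, b}: Well→e (9), Well→f (5), b→e (4).
Cut capacity = 9 + 5 + 4 = 18.

18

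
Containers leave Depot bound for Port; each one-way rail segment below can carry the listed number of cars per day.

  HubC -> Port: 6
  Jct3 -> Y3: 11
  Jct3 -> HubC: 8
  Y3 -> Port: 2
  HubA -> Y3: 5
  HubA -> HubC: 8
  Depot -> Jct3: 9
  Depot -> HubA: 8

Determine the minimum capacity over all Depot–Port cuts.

8

Augment Depot→Jct3→HubC→Port: bottleneck 6, flow now 6.
Augment Depot→Jct3→Y3→Port: bottleneck 2, flow now 8.
No augmenting path remains; maximum flow = 8.
By max-flow min-cut, the minimum cut capacity equals the max flow.
In the residual graph, reachable from Depot: {Depot, Jct3, HubA, HubC, Y3}.
Min-cut edges: HubC→Port (6), Y3→Port (2); capacity 6 + 2 = 8.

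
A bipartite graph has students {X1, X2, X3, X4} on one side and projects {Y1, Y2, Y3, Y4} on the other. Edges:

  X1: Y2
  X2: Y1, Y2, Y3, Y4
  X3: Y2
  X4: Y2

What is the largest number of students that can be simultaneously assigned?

Unit-capacity flow: source→left, listed edges, right→sink; max matching = max flow.
Augmenting path X1→Y2 (+1); matched 1.
Augmenting path X2→Y1 (+1); matched 2.
No augmenting path remains; maximum matching = 2.
König certificate: {X2, Y2} is a vertex cover of size 2 (every listed pair touches it), so no matching can be larger.

2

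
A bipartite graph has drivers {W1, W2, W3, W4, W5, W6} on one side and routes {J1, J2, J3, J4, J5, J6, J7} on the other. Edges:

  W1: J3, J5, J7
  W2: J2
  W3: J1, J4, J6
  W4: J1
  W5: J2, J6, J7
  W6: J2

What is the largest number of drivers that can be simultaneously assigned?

Unit-capacity flow: source→left, listed edges, right→sink; max matching = max flow.
Augmenting path W1→J3 (+1); matched 1.
Augmenting path W2→J2 (+1); matched 2.
Augmenting path W3→J1 (+1); matched 3.
Augmenting path W5→J6 (+1); matched 4.
Augmenting path W4→J1→W3→J4 (+1); matched 5.
No augmenting path remains; maximum matching = 5.
König certificate: {W1, W3, W4, W5, J2} is a vertex cover of size 5 (every listed pair touches it), so no matching can be larger.

5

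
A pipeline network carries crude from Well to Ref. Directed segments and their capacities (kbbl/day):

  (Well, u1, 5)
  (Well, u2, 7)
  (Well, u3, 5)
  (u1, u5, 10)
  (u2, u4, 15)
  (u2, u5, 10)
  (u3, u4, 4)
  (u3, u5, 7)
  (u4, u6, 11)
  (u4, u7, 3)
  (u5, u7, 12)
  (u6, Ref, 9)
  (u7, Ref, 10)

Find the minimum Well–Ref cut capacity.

Augment Well→u1→u5→u7→Ref: bottleneck 5, flow now 5.
Augment Well→u2→u4→u6→Ref: bottleneck 7, flow now 12.
Augment Well→u3→u4→u6→Ref: bottleneck 2, flow now 14.
Augment Well→u3→u4→u7→Ref: bottleneck 2, flow now 16.
Augment Well→u3→u5→u7→Ref: bottleneck 1, flow now 17.
No augmenting path remains; maximum flow = 17.
By max-flow min-cut, the minimum cut capacity equals the max flow.
In the residual graph, reachable from Well: {Well}.
Min-cut edges: Well→u1 (5), Well→u2 (7), Well→u3 (5); capacity 5 + 7 + 5 = 17.

17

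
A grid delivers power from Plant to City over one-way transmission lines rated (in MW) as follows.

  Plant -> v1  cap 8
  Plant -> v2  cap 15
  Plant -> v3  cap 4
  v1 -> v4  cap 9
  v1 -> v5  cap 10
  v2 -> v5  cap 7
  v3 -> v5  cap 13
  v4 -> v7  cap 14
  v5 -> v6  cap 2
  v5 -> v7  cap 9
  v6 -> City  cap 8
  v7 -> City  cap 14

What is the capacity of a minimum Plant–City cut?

16

Augment Plant→v1→v4→v7→City: bottleneck 8, flow now 8.
Augment Plant→v2→v5→v6→City: bottleneck 2, flow now 10.
Augment Plant→v2→v5→v7→City: bottleneck 5, flow now 15.
Augment Plant→v3→v5→v7→City: bottleneck 1, flow now 16.
No augmenting path remains; maximum flow = 16.
By max-flow min-cut, the minimum cut capacity equals the max flow.
In the residual graph, reachable from Plant: {Plant, v1, v2, v3, v4, v5, v7}.
Min-cut edges: v5→v6 (2), v7→City (14); capacity 2 + 14 = 16.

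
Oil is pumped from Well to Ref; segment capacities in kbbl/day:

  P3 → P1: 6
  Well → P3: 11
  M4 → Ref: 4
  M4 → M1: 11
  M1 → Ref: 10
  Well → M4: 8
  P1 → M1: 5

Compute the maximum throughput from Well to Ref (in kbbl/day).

13

Augment Well→M4→Ref: bottleneck 4, flow now 4.
Augment Well→M4→M1→Ref: bottleneck 4, flow now 8.
Augment Well→P3→P1→M1→Ref: bottleneck 5, flow now 13.
No augmenting path remains; maximum flow = 13.
In the residual graph, reachable from Well: {Well, P3, P1}.
Min-cut edges: Well→M4 (8), P1→M1 (5); capacity 8 + 5 = 13.
This cut is saturated, so no flow can exceed 13.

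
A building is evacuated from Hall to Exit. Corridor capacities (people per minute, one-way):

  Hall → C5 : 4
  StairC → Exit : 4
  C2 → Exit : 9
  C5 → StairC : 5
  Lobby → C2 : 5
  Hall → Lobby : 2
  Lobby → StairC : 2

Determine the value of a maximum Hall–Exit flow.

6

Augment Hall→C5→StairC→Exit: bottleneck 4, flow now 4.
Augment Hall→Lobby→C2→Exit: bottleneck 2, flow now 6.
No augmenting path remains; maximum flow = 6.
In the residual graph, reachable from Hall: {Hall}.
Min-cut edges: Hall→C5 (4), Hall→Lobby (2); capacity 4 + 2 = 6.
This cut is saturated, so no flow can exceed 6.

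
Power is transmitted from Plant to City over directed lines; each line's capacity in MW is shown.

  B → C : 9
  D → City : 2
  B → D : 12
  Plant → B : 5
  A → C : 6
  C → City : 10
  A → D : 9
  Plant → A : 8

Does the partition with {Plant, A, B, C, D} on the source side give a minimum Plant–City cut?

Yes — it is a minimum cut (capacity 12).

Given cut capacity: 10 + 2 = 12.
Augment Plant→A→C→City: bottleneck 6, flow now 6.
Augment Plant→A→D→City: bottleneck 2, flow now 8.
Augment Plant→B→C→City: bottleneck 4, flow now 12.
No augmenting path remains; maximum flow = 12.
Cut capacity 12 equals the max flow, so it is a minimum cut.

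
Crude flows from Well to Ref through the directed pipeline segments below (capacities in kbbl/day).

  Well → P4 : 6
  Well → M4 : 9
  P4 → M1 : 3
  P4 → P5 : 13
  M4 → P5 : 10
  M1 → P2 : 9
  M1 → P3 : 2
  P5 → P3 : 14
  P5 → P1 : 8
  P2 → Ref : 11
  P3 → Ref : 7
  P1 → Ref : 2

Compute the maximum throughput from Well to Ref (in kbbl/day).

Augment Well→P4→M1→P2→Ref: bottleneck 3, flow now 3.
Augment Well→P4→P5→P3→Ref: bottleneck 3, flow now 6.
Augment Well→M4→P5→P3→Ref: bottleneck 4, flow now 10.
Augment Well→M4→P5→P1→Ref: bottleneck 2, flow now 12.
No augmenting path remains; maximum flow = 12.
In the residual graph, reachable from Well: {Well, P4, M4, P5, P3, P1}.
Min-cut edges: P4→M1 (3), P3→Ref (7), P1→Ref (2); capacity 3 + 7 + 2 = 12.
This cut is saturated, so no flow can exceed 12.

12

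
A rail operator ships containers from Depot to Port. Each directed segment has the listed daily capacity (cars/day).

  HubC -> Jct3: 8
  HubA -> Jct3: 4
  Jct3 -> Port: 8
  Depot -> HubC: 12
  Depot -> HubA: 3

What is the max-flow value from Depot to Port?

8

Augment Depot→HubA→Jct3→Port: bottleneck 3, flow now 3.
Augment Depot→HubC→Jct3→Port: bottleneck 5, flow now 8.
No augmenting path remains; maximum flow = 8.
In the residual graph, reachable from Depot: {Depot, HubA, HubC, Jct3}.
Min-cut edges: Jct3→Port (8); capacity 8 = 8.
This cut is saturated, so no flow can exceed 8.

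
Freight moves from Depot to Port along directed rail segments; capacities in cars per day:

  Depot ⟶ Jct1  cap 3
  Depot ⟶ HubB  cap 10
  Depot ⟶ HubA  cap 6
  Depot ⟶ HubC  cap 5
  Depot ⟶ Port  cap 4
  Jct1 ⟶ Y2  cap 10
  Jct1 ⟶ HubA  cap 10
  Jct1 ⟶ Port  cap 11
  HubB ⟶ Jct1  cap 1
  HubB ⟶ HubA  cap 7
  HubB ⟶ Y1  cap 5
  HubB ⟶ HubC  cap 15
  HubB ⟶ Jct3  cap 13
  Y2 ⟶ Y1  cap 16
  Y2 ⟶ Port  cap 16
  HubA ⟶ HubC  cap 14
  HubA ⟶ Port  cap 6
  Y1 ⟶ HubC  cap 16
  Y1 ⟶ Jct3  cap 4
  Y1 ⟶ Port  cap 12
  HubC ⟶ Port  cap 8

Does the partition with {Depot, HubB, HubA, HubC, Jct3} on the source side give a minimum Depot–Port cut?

Given cut capacity: 3 + 4 + 1 + 5 + 6 + 8 = 27.
Augment Depot→Port: bottleneck 4, flow now 4.
Augment Depot→Jct1→Port: bottleneck 3, flow now 7.
Augment Depot→HubA→Port: bottleneck 6, flow now 13.
Augment Depot→HubC→Port: bottleneck 5, flow now 18.
Augment Depot→HubB→Jct1→Port: bottleneck 1, flow now 19.
Augment Depot→HubB→Y1→Port: bottleneck 5, flow now 24.
Augment Depot→HubB→HubC→Port: bottleneck 3, flow now 27.
No augmenting path remains; maximum flow = 27.
Cut capacity 27 equals the max flow, so it is a minimum cut.

Yes — it is a minimum cut (capacity 27).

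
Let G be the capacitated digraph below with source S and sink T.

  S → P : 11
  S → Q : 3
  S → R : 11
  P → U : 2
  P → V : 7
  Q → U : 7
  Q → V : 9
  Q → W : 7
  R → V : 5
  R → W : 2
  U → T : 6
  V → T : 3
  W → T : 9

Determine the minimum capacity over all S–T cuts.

Augment S→P→U→T: bottleneck 2, flow now 2.
Augment S→P→V→T: bottleneck 3, flow now 5.
Augment S→Q→U→T: bottleneck 3, flow now 8.
Augment S→R→W→T: bottleneck 2, flow now 10.
No augmenting path remains; maximum flow = 10.
By max-flow min-cut, the minimum cut capacity equals the max flow.
In the residual graph, reachable from S: {S, P, R, V}.
Min-cut edges: S→Q (3), P→U (2), R→W (2), V→T (3); capacity 3 + 2 + 2 + 3 = 10.

10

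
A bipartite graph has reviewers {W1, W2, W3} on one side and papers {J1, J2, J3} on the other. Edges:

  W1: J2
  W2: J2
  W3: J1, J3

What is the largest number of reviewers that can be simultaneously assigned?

Unit-capacity flow: source→left, listed edges, right→sink; max matching = max flow.
Augmenting path W1→J2 (+1); matched 1.
Augmenting path W3→J1 (+1); matched 2.
No augmenting path remains; maximum matching = 2.
König certificate: {W3, J2} is a vertex cover of size 2 (every listed pair touches it), so no matching can be larger.

2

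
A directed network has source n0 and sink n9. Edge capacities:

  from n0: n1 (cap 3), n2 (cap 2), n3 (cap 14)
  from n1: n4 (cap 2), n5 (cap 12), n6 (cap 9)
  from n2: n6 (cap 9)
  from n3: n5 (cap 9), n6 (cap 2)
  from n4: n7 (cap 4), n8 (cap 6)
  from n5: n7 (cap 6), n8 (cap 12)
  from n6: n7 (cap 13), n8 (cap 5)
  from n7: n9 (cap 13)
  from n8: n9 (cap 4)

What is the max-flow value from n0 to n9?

Augment n0→n1→n4→n7→n9: bottleneck 2, flow now 2.
Augment n0→n1→n5→n7→n9: bottleneck 1, flow now 3.
Augment n0→n2→n6→n7→n9: bottleneck 2, flow now 5.
Augment n0→n3→n5→n7→n9: bottleneck 5, flow now 10.
Augment n0→n3→n5→n8→n9: bottleneck 4, flow now 14.
Augment n0→n3→n6→n7→n9: bottleneck 2, flow now 16.
No augmenting path remains; maximum flow = 16.
In the residual graph, reachable from n0: {n0, n3}.
Min-cut edges: n0→n1 (3), n0→n2 (2), n3→n5 (9), n3→n6 (2); capacity 3 + 2 + 9 + 2 = 16.
This cut is saturated, so no flow can exceed 16.

16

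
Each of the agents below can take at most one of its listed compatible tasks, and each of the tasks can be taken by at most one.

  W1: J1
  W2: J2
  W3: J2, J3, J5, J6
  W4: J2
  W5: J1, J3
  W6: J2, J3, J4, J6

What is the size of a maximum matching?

5

Unit-capacity flow: source→left, listed edges, right→sink; max matching = max flow.
Augmenting path W1→J1 (+1); matched 1.
Augmenting path W2→J2 (+1); matched 2.
Augmenting path W3→J3 (+1); matched 3.
Augmenting path W6→J4 (+1); matched 4.
Augmenting path W5→J3→W3→J5 (+1); matched 5.
No augmenting path remains; maximum matching = 5.
König certificate: {W1, W3, W5, W6, J2} is a vertex cover of size 5 (every listed pair touches it), so no matching can be larger.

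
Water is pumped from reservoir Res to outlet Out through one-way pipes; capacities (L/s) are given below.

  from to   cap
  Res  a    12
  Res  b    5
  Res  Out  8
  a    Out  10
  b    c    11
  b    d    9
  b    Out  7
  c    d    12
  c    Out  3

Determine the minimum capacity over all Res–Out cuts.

Augment Res→Out: bottleneck 8, flow now 8.
Augment Res→a→Out: bottleneck 10, flow now 18.
Augment Res→b→Out: bottleneck 5, flow now 23.
No augmenting path remains; maximum flow = 23.
By max-flow min-cut, the minimum cut capacity equals the max flow.
In the residual graph, reachable from Res: {Res, a}.
Min-cut edges: Res→b (5), Res→Out (8), a→Out (10); capacity 5 + 8 + 10 = 23.

23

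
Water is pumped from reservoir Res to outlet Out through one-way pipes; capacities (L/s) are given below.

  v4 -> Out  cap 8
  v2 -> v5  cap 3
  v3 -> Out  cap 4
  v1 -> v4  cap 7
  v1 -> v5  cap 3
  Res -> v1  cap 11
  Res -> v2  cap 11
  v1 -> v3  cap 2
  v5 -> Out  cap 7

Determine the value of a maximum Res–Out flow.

14

Augment Res→v1→v3→Out: bottleneck 2, flow now 2.
Augment Res→v1→v4→Out: bottleneck 7, flow now 9.
Augment Res→v1→v5→Out: bottleneck 2, flow now 11.
Augment Res→v2→v5→Out: bottleneck 3, flow now 14.
No augmenting path remains; maximum flow = 14.
In the residual graph, reachable from Res: {Res, v2}.
Min-cut edges: Res→v1 (11), v2→v5 (3); capacity 11 + 3 = 14.
This cut is saturated, so no flow can exceed 14.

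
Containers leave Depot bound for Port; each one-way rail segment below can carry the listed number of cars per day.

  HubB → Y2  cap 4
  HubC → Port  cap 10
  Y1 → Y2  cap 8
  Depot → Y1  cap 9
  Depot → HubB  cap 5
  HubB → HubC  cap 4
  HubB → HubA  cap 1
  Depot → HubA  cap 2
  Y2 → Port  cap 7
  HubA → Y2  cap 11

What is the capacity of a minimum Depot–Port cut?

11

Augment Depot→HubA→Y2→Port: bottleneck 2, flow now 2.
Augment Depot→Y1→Y2→Port: bottleneck 5, flow now 7.
Augment Depot→HubB→HubC→Port: bottleneck 4, flow now 11.
No augmenting path remains; maximum flow = 11.
By max-flow min-cut, the minimum cut capacity equals the max flow.
In the residual graph, reachable from Depot: {Depot, HubA, Y1, HubB, Y2}.
Min-cut edges: HubB→HubC (4), Y2→Port (7); capacity 4 + 7 = 11.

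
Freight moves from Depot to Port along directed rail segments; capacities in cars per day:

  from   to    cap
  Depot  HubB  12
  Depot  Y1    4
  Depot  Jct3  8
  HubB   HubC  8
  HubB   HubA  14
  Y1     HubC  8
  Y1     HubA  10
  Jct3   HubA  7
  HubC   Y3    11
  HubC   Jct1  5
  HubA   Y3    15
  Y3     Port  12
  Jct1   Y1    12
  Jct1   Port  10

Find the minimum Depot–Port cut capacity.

Augment Depot→HubB→HubC→Y3→Port: bottleneck 8, flow now 8.
Augment Depot→HubB→HubA→Y3→Port: bottleneck 4, flow now 12.
Augment Depot→Y1→HubC→Jct1→Port: bottleneck 4, flow now 16.
Augment Depot→Jct3→HubA→Y3→HubC→Jct1→Port: bottleneck 1, flow now 17. (uses reverse residual edge)
No augmenting path remains; maximum flow = 17.
By max-flow min-cut, the minimum cut capacity equals the max flow.
In the residual graph, reachable from Depot: {Depot, HubB, Y1, Jct3, HubC, HubA, Y3}.
Min-cut edges: HubC→Jct1 (5), Y3→Port (12); capacity 5 + 12 = 17.

17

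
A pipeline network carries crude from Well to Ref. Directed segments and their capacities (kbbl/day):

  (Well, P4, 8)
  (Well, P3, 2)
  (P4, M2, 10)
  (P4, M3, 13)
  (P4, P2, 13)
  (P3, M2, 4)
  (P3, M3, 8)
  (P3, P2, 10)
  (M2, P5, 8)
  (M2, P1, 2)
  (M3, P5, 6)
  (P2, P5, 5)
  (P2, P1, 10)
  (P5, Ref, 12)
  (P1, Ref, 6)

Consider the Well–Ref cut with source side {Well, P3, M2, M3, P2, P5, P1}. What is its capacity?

26

Edges leaving {Well, P3, M2, M3, P2, P5, P1}: Well→P4 (8), P5→Ref (12), P1→Ref (6).
Cut capacity = 8 + 12 + 6 = 26.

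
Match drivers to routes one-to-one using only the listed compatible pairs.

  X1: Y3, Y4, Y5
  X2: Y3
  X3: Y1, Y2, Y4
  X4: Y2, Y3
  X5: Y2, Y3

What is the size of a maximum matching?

4

Unit-capacity flow: source→left, listed edges, right→sink; max matching = max flow.
Augmenting path X1→Y3 (+1); matched 1.
Augmenting path X3→Y1 (+1); matched 2.
Augmenting path X4→Y2 (+1); matched 3.
Augmenting path X2→Y3→X1→Y4 (+1); matched 4.
No augmenting path remains; maximum matching = 4.
König certificate: {X1, X3, Y2, Y3} is a vertex cover of size 4 (every listed pair touches it), so no matching can be larger.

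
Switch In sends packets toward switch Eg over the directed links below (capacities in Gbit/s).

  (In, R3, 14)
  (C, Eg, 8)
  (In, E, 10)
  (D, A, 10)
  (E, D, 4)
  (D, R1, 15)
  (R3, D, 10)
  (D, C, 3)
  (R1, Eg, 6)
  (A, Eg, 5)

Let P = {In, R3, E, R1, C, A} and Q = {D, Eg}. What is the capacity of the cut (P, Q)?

33

Edges leaving {In, R3, E, R1, C, A}: R3→D (10), E→D (4), R1→Eg (6), C→Eg (8), A→Eg (5).
Cut capacity = 10 + 4 + 6 + 8 + 5 = 33.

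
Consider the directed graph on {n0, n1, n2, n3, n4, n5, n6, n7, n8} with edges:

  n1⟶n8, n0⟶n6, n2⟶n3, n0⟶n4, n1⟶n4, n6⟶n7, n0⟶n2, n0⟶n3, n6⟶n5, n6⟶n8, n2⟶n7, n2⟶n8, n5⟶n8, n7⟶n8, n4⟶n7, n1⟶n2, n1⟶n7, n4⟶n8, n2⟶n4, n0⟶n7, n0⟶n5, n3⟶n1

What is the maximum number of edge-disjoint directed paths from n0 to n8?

Assign every edge capacity 1; by Menger, the answer equals the max flow.
Path n0→n2→n8 (+1); total 1.
Path n0→n4→n8 (+1); total 2.
Path n0→n5→n8 (+1); total 3.
Path n0→n6→n8 (+1); total 4.
Path n0→n7→n8 (+1); total 5.
Path n0→n3→n1→n8 (+1); total 6.
No residual n0→n8 path; max flow = 6.
Certifying cut of size 6: {n0→n2, n0→n3, n0→n4, n0→n5, n0→n6, n0→n7}.

6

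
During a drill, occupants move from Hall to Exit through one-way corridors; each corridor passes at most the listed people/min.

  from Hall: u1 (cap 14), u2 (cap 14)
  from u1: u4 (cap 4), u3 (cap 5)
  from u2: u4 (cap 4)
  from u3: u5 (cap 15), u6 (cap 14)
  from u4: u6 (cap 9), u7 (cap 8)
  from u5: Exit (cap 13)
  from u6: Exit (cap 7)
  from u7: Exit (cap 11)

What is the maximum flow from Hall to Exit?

13

Augment Hall→u1→u3→u5→Exit: bottleneck 5, flow now 5.
Augment Hall→u1→u4→u6→Exit: bottleneck 4, flow now 9.
Augment Hall→u2→u4→u6→Exit: bottleneck 3, flow now 12.
Augment Hall→u2→u4→u7→Exit: bottleneck 1, flow now 13.
No augmenting path remains; maximum flow = 13.
In the residual graph, reachable from Hall: {Hall, u1, u2}.
Min-cut edges: u1→u3 (5), u1→u4 (4), u2→u4 (4); capacity 5 + 4 + 4 = 13.
This cut is saturated, so no flow can exceed 13.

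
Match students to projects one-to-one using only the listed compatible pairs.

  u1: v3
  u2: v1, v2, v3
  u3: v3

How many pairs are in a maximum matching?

Unit-capacity flow: source→left, listed edges, right→sink; max matching = max flow.
Augmenting path u1→v3 (+1); matched 1.
Augmenting path u2→v1 (+1); matched 2.
No augmenting path remains; maximum matching = 2.
König certificate: {u2, v3} is a vertex cover of size 2 (every listed pair touches it), so no matching can be larger.

2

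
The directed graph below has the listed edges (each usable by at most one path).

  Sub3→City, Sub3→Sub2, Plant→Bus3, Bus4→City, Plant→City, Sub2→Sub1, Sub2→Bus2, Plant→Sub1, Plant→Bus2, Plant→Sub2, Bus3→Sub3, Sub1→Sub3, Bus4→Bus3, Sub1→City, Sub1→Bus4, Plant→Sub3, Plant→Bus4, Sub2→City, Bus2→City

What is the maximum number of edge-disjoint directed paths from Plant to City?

Assign every edge capacity 1; by Menger, the answer equals the max flow.
Path Plant→City (+1); total 1.
Path Plant→Bus2→City (+1); total 2.
Path Plant→Sub1→City (+1); total 3.
Path Plant→Bus4→City (+1); total 4.
Path Plant→Sub3→City (+1); total 5.
Path Plant→Sub2→City (+1); total 6.
No residual Plant→City path; max flow = 6.
Certifying cut of size 6: {Bus2→City, Bus4→City, Plant→City, Sub1→City, Sub2→City, Sub3→City}.

6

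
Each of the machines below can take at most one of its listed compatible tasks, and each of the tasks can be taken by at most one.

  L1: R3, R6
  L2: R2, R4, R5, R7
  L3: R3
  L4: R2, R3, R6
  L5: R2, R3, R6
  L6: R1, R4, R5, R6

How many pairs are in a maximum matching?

5

Unit-capacity flow: source→left, listed edges, right→sink; max matching = max flow.
Augmenting path L1→R3 (+1); matched 1.
Augmenting path L2→R2 (+1); matched 2.
Augmenting path L4→R6 (+1); matched 3.
Augmenting path L6→R1 (+1); matched 4.
Augmenting path L5→R2→L2→R4 (+1); matched 5.
No augmenting path remains; maximum matching = 5.
König certificate: {L2, L6, R2, R3, R6} is a vertex cover of size 5 (every listed pair touches it), so no matching can be larger.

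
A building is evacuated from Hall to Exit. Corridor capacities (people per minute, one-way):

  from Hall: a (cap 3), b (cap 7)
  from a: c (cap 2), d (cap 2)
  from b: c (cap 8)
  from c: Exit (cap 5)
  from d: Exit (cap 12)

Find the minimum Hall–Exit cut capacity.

7

Augment Hall→a→c→Exit: bottleneck 2, flow now 2.
Augment Hall→a→d→Exit: bottleneck 1, flow now 3.
Augment Hall→b→c→Exit: bottleneck 3, flow now 6.
Augment Hall→b→c→a→d→Exit: bottleneck 1, flow now 7. (uses reverse residual edge)
No augmenting path remains; maximum flow = 7.
By max-flow min-cut, the minimum cut capacity equals the max flow.
In the residual graph, reachable from Hall: {Hall, a, b, c}.
Min-cut edges: a→d (2), c→Exit (5); capacity 2 + 5 = 7.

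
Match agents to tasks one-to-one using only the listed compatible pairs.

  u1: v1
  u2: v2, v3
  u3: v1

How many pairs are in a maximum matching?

Unit-capacity flow: source→left, listed edges, right→sink; max matching = max flow.
Augmenting path u1→v1 (+1); matched 1.
Augmenting path u2→v2 (+1); matched 2.
No augmenting path remains; maximum matching = 2.
König certificate: {u2, v1} is a vertex cover of size 2 (every listed pair touches it), so no matching can be larger.

2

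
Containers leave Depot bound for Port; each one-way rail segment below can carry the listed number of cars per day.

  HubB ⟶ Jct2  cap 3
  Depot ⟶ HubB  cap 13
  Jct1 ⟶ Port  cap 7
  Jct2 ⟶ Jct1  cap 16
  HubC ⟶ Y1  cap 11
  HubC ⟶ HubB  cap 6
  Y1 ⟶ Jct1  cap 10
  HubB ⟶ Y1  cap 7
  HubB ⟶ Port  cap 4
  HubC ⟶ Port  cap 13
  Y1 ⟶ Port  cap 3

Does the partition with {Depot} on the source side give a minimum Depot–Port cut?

Yes — it is a minimum cut (capacity 13).

Given cut capacity: 13 = 13.
Augment Depot→HubB→Port: bottleneck 4, flow now 4.
Augment Depot→HubB→Y1→Port: bottleneck 3, flow now 7.
Augment Depot→HubB→Jct2→Jct1→Port: bottleneck 3, flow now 10.
Augment Depot→HubB→Y1→Jct1→Port: bottleneck 3, flow now 13.
No augmenting path remains; maximum flow = 13.
Cut capacity 13 equals the max flow, so it is a minimum cut.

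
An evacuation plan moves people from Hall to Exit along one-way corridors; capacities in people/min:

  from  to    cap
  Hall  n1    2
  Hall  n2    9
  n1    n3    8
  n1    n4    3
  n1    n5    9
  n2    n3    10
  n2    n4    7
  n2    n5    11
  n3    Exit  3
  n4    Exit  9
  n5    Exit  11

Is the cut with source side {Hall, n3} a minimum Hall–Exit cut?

No — its capacity is 14, but the minimum cut has capacity 11.

Given cut capacity: 2 + 9 + 3 = 14.
Augment Hall→n1→n3→Exit: bottleneck 2, flow now 2.
Augment Hall→n2→n3→Exit: bottleneck 1, flow now 3.
Augment Hall→n2→n4→Exit: bottleneck 7, flow now 10.
Augment Hall→n2→n5→Exit: bottleneck 1, flow now 11.
No augmenting path remains; maximum flow = 11.
In the residual graph, reachable from Hall: {Hall}.
Min-cut edges: Hall→n1 (2), Hall→n2 (9); capacity 2 + 9 = 11.
Cut capacity 14 exceeds the max flow 11, so it is not minimum.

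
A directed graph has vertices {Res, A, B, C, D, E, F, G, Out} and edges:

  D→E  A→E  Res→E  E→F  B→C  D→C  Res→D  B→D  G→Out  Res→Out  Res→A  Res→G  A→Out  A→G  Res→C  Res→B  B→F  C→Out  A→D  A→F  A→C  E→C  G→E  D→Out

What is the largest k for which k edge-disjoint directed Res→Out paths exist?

Assign every edge capacity 1; by Menger, the answer equals the max flow.
Path Res→Out (+1); total 1.
Path Res→A→Out (+1); total 2.
Path Res→C→Out (+1); total 3.
Path Res→D→Out (+1); total 4.
Path Res→G→Out (+1); total 5.
No residual Res→Out path; max flow = 5.
Certifying cut of size 5: {C→Out, D→Out, Res→A, Res→G, Res→Out}.

5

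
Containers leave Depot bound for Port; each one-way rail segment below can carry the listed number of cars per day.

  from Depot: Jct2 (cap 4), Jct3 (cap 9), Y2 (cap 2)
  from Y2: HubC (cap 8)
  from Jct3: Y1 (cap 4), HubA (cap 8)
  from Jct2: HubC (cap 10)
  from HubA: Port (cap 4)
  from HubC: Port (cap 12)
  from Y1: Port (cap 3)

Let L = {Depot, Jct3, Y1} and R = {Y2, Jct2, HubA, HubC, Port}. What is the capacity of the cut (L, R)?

17

Edges leaving {Depot, Jct3, Y1}: Depot→Y2 (2), Depot→Jct2 (4), Jct3→HubA (8), Y1→Port (3).
Cut capacity = 2 + 4 + 8 + 3 = 17.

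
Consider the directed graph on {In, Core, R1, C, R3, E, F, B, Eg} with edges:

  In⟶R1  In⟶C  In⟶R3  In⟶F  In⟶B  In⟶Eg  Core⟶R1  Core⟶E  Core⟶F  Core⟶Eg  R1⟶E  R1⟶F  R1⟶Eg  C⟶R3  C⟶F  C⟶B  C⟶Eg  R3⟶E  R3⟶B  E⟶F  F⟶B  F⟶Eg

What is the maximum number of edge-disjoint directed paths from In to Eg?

4

Assign every edge capacity 1; by Menger, the answer equals the max flow.
Path In→Eg (+1); total 1.
Path In→R1→Eg (+1); total 2.
Path In→C→Eg (+1); total 3.
Path In→F→Eg (+1); total 4.
No residual In→Eg path; max flow = 4.
Certifying cut of size 4: {F→Eg, In→C, In→Eg, In→R1}.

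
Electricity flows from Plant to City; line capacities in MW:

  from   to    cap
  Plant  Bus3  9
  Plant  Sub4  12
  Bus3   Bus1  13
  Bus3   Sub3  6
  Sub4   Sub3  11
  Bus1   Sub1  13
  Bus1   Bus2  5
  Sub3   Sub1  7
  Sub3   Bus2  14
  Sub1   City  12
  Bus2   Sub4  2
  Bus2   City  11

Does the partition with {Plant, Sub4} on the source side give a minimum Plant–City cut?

Given cut capacity: 9 + 11 = 20.
Augment Plant→Bus3→Bus1→Sub1→City: bottleneck 9, flow now 9.
Augment Plant→Sub4→Sub3→Sub1→City: bottleneck 3, flow now 12.
Augment Plant→Sub4→Sub3→Bus2→City: bottleneck 8, flow now 20.
No augmenting path remains; maximum flow = 20.
Cut capacity 20 equals the max flow, so it is a minimum cut.

Yes — it is a minimum cut (capacity 20).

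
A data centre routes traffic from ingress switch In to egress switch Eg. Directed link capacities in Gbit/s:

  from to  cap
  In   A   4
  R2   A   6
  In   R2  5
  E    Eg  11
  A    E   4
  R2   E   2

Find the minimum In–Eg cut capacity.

6

Augment In→A→E→Eg: bottleneck 4, flow now 4.
Augment In→R2→E→Eg: bottleneck 2, flow now 6.
No augmenting path remains; maximum flow = 6.
By max-flow min-cut, the minimum cut capacity equals the max flow.
In the residual graph, reachable from In: {In, A, R2}.
Min-cut edges: A→E (4), R2→E (2); capacity 4 + 2 = 6.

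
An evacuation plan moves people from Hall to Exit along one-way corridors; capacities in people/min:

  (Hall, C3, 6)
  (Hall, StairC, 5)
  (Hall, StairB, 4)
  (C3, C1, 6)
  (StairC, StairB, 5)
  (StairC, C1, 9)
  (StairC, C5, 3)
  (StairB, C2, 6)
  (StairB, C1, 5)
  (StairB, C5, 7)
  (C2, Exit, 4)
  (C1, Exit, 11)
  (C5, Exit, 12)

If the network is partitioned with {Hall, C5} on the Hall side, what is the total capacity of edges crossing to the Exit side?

Edges leaving {Hall, C5}: Hall→C3 (6), Hall→StairC (5), Hall→StairB (4), C5→Exit (12).
Cut capacity = 6 + 5 + 4 + 12 = 27.

27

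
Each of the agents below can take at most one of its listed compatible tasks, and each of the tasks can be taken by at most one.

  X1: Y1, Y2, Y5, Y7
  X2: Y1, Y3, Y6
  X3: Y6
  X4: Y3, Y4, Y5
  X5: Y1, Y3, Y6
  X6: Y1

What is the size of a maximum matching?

5

Unit-capacity flow: source→left, listed edges, right→sink; max matching = max flow.
Augmenting path X1→Y1 (+1); matched 1.
Augmenting path X2→Y3 (+1); matched 2.
Augmenting path X3→Y6 (+1); matched 3.
Augmenting path X4→Y4 (+1); matched 4.
Augmenting path X5→Y1→X1→Y2 (+1); matched 5.
No augmenting path remains; maximum matching = 5.
König certificate: {X1, X4, Y1, Y3, Y6} is a vertex cover of size 5 (every listed pair touches it), so no matching can be larger.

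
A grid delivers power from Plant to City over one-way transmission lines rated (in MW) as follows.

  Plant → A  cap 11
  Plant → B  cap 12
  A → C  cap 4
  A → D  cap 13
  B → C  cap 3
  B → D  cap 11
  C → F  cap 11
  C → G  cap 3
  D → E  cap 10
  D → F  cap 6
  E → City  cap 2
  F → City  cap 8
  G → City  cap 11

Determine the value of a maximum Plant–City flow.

13

Augment Plant→A→C→F→City: bottleneck 4, flow now 4.
Augment Plant→A→D→E→City: bottleneck 2, flow now 6.
Augment Plant→A→D→F→City: bottleneck 4, flow now 10.
Augment Plant→B→C→G→City: bottleneck 3, flow now 13.
No augmenting path remains; maximum flow = 13.
In the residual graph, reachable from Plant: {Plant, A, B, C, D, E, F}.
Min-cut edges: C→G (3), E→City (2), F→City (8); capacity 3 + 2 + 8 = 13.
This cut is saturated, so no flow can exceed 13.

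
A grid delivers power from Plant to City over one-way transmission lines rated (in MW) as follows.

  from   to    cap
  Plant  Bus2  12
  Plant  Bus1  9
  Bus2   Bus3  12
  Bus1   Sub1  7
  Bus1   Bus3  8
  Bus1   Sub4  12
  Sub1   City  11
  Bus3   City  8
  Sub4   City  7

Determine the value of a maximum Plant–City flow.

17

Augment Plant→Bus2→Bus3→City: bottleneck 8, flow now 8.
Augment Plant→Bus1→Sub1→City: bottleneck 7, flow now 15.
Augment Plant→Bus1→Sub4→City: bottleneck 2, flow now 17.
No augmenting path remains; maximum flow = 17.
In the residual graph, reachable from Plant: {Plant, Bus2, Bus3}.
Min-cut edges: Plant→Bus1 (9), Bus3→City (8); capacity 9 + 8 = 17.
This cut is saturated, so no flow can exceed 17.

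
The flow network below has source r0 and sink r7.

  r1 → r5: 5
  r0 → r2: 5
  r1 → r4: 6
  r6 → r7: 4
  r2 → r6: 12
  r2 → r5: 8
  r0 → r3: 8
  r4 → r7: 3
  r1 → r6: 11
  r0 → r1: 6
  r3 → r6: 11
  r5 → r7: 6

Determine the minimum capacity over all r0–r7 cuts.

13

Augment r0→r1→r4→r7: bottleneck 3, flow now 3.
Augment r0→r1→r5→r7: bottleneck 3, flow now 6.
Augment r0→r2→r5→r7: bottleneck 3, flow now 9.
Augment r0→r2→r6→r7: bottleneck 2, flow now 11.
Augment r0→r3→r6→r7: bottleneck 2, flow now 13.
No augmenting path remains; maximum flow = 13.
By max-flow min-cut, the minimum cut capacity equals the max flow.
In the residual graph, reachable from r0: {r0, r1, r2, r3, r4, r5, r6}.
Min-cut edges: r4→r7 (3), r5→r7 (6), r6→r7 (4); capacity 3 + 6 + 4 = 13.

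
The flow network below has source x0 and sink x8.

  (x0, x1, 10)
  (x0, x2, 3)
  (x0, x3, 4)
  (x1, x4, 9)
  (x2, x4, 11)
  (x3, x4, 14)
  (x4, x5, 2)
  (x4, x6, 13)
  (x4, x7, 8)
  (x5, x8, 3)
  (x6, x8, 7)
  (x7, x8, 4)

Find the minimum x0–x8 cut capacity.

13

Augment x0→x1→x4→x5→x8: bottleneck 2, flow now 2.
Augment x0→x1→x4→x6→x8: bottleneck 7, flow now 9.
Augment x0→x2→x4→x7→x8: bottleneck 3, flow now 12.
Augment x0→x3→x4→x7→x8: bottleneck 1, flow now 13.
No augmenting path remains; maximum flow = 13.
By max-flow min-cut, the minimum cut capacity equals the max flow.
In the residual graph, reachable from x0: {x0, x1, x2, x3, x4, x6, x7}.
Min-cut edges: x4→x5 (2), x6→x8 (7), x7→x8 (4); capacity 2 + 7 + 4 = 13.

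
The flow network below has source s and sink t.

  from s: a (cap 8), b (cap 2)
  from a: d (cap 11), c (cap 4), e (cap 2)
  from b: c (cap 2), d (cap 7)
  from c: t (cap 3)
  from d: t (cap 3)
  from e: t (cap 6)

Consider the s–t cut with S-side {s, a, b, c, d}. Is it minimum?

Given cut capacity: 2 + 3 + 3 = 8.
Augment s→a→c→t: bottleneck 3, flow now 3.
Augment s→a→d→t: bottleneck 3, flow now 6.
Augment s→a→e→t: bottleneck 2, flow now 8.
No augmenting path remains; maximum flow = 8.
Cut capacity 8 equals the max flow, so it is a minimum cut.

Yes — it is a minimum cut (capacity 8).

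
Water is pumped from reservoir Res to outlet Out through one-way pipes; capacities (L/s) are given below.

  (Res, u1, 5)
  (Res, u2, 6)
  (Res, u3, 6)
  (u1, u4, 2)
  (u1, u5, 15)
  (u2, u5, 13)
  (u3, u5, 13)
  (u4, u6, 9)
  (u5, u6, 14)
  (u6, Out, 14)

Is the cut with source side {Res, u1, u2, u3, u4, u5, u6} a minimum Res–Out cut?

Given cut capacity: 14 = 14.
Augment Res→u1→u4→u6→Out: bottleneck 2, flow now 2.
Augment Res→u1→u5→u6→Out: bottleneck 3, flow now 5.
Augment Res→u2→u5→u6→Out: bottleneck 6, flow now 11.
Augment Res→u3→u5→u6→Out: bottleneck 3, flow now 14.
No augmenting path remains; maximum flow = 14.
Cut capacity 14 equals the max flow, so it is a minimum cut.

Yes — it is a minimum cut (capacity 14).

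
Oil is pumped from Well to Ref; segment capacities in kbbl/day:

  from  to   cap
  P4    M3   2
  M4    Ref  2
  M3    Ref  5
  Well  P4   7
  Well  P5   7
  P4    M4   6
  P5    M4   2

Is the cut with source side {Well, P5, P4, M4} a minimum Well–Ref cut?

Yes — it is a minimum cut (capacity 4).

Given cut capacity: 2 + 2 = 4.
Augment Well→P5→M4→Ref: bottleneck 2, flow now 2.
Augment Well→P4→M3→Ref: bottleneck 2, flow now 4.
No augmenting path remains; maximum flow = 4.
Cut capacity 4 equals the max flow, so it is a minimum cut.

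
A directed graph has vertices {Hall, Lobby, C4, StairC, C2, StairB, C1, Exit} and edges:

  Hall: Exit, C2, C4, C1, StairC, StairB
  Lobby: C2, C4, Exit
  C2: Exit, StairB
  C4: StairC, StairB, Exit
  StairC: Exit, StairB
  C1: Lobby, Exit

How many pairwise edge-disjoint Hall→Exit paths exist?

Assign every edge capacity 1; by Menger, the answer equals the max flow.
Path Hall→Exit (+1); total 1.
Path Hall→C4→Exit (+1); total 2.
Path Hall→StairC→Exit (+1); total 3.
Path Hall→C2→Exit (+1); total 4.
Path Hall→C1→Exit (+1); total 5.
No residual Hall→Exit path; max flow = 5.
Certifying cut of size 5: {Hall→C1, Hall→C2, Hall→C4, Hall→Exit, Hall→StairC}.

5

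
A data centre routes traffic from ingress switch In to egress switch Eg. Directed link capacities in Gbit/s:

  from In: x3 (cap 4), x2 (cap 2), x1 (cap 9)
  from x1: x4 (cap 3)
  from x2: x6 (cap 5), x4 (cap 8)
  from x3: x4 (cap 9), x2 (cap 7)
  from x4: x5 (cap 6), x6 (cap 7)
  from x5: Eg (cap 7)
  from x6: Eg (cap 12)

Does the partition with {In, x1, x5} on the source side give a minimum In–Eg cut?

Given cut capacity: 2 + 4 + 3 + 7 = 16.
Augment In→x2→x6→Eg: bottleneck 2, flow now 2.
Augment In→x1→x4→x5→Eg: bottleneck 3, flow now 5.
Augment In→x3→x2→x6→Eg: bottleneck 3, flow now 8.
Augment In→x3→x4→x5→Eg: bottleneck 1, flow now 9.
No augmenting path remains; maximum flow = 9.
In the residual graph, reachable from In: {In, x1}.
Min-cut edges: In→x2 (2), In→x3 (4), x1→x4 (3); capacity 2 + 4 + 3 = 9.
Cut capacity 16 exceeds the max flow 9, so it is not minimum.

No — its capacity is 16, but the minimum cut has capacity 9.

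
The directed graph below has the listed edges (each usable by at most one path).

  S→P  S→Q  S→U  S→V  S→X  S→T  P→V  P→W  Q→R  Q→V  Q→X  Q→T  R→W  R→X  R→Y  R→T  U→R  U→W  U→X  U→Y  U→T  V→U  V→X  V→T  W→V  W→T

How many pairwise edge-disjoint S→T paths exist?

5

Assign every edge capacity 1; by Menger, the answer equals the max flow.
Path S→T (+1); total 1.
Path S→Q→T (+1); total 2.
Path S→U→T (+1); total 3.
Path S→V→T (+1); total 4.
Path S→P→W→T (+1); total 5.
No residual S→T path; max flow = 5.
Certifying cut of size 5: {S→P, S→Q, S→T, S→U, S→V}.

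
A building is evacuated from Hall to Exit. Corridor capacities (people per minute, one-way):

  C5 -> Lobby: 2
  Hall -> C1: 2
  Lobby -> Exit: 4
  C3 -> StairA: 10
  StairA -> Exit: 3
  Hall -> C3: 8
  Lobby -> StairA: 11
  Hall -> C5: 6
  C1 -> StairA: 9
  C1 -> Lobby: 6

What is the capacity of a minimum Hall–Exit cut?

Augment Hall→C3→StairA→Exit: bottleneck 3, flow now 3.
Augment Hall→C5→Lobby→Exit: bottleneck 2, flow now 5.
Augment Hall→C1→Lobby→Exit: bottleneck 2, flow now 7.
No augmenting path remains; maximum flow = 7.
By max-flow min-cut, the minimum cut capacity equals the max flow.
In the residual graph, reachable from Hall: {Hall, C3, C5, StairA}.
Min-cut edges: Hall→C1 (2), C5→Lobby (2), StairA→Exit (3); capacity 2 + 2 + 3 = 7.

7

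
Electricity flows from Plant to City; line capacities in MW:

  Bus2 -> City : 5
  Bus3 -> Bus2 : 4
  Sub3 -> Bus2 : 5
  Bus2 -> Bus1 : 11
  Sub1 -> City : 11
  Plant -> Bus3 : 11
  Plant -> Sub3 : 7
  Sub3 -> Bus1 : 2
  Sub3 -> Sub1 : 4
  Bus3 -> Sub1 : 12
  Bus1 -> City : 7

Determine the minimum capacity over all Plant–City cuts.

Augment Plant→Sub3→Bus1→City: bottleneck 2, flow now 2.
Augment Plant→Sub3→Bus2→City: bottleneck 5, flow now 7.
Augment Plant→Bus3→Sub1→City: bottleneck 11, flow now 18.
No augmenting path remains; maximum flow = 18.
By max-flow min-cut, the minimum cut capacity equals the max flow.
In the residual graph, reachable from Plant: {Plant}.
Min-cut edges: Plant→Sub3 (7), Plant→Bus3 (11); capacity 7 + 11 = 18.

18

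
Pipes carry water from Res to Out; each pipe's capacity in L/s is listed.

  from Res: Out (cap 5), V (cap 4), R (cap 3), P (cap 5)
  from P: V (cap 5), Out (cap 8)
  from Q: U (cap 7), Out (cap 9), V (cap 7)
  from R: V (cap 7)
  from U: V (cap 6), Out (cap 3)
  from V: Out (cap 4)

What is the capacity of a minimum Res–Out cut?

Augment Res→Out: bottleneck 5, flow now 5.
Augment Res→P→Out: bottleneck 5, flow now 10.
Augment Res→V→Out: bottleneck 4, flow now 14.
No augmenting path remains; maximum flow = 14.
By max-flow min-cut, the minimum cut capacity equals the max flow.
In the residual graph, reachable from Res: {Res, R, V}.
Min-cut edges: Res→P (5), Res→Out (5), V→Out (4); capacity 5 + 5 + 4 = 14.

14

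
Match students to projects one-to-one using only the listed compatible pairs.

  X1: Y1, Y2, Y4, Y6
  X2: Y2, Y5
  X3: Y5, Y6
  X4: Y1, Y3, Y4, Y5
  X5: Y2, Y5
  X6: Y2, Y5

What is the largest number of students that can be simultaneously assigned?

Unit-capacity flow: source→left, listed edges, right→sink; max matching = max flow.
Augmenting path X1→Y1 (+1); matched 1.
Augmenting path X2→Y2 (+1); matched 2.
Augmenting path X3→Y5 (+1); matched 3.
Augmenting path X4→Y3 (+1); matched 4.
Augmenting path X5→Y5→X3→Y6 (+1); matched 5.
No augmenting path remains; maximum matching = 5.
König certificate: {X1, X3, X4, Y2, Y5} is a vertex cover of size 5 (every listed pair touches it), so no matching can be larger.

5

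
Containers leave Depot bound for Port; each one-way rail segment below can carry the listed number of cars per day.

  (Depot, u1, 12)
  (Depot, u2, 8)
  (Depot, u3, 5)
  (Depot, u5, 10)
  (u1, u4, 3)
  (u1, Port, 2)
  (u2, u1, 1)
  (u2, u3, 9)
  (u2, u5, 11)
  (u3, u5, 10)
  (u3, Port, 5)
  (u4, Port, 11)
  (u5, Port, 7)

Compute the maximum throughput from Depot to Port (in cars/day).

17

Augment Depot→u1→Port: bottleneck 2, flow now 2.
Augment Depot→u3→Port: bottleneck 5, flow now 7.
Augment Depot→u5→Port: bottleneck 7, flow now 14.
Augment Depot→u1→u4→Port: bottleneck 3, flow now 17.
No augmenting path remains; maximum flow = 17.
In the residual graph, reachable from Depot: {Depot, u1, u2, u3, u5}.
Min-cut edges: u1→u4 (3), u1→Port (2), u3→Port (5), u5→Port (7); capacity 3 + 2 + 5 + 7 = 17.
This cut is saturated, so no flow can exceed 17.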